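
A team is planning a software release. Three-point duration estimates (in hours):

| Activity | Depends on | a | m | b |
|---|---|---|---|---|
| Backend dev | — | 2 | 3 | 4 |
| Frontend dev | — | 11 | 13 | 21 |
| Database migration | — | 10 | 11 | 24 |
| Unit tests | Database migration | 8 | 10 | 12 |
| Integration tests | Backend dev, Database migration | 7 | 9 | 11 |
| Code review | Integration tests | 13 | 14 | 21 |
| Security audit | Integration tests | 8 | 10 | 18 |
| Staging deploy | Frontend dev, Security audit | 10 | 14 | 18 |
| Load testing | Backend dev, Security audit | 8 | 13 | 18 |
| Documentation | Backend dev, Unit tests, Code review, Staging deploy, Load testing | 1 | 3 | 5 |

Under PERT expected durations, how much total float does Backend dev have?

te_Backend dev = (2 + 4·3 + 4)/6 = 18/6 = 3
te_Frontend dev = (11 + 4·13 + 21)/6 = 84/6 = 14
te_Database migration = (10 + 4·11 + 24)/6 = 78/6 = 13
te_Unit tests = (8 + 4·10 + 12)/6 = 60/6 = 10
te_Integration tests = (7 + 4·9 + 11)/6 = 54/6 = 9
te_Code review = (13 + 4·14 + 21)/6 = 90/6 = 15
te_Security audit = (8 + 4·10 + 18)/6 = 66/6 = 11
te_Staging deploy = (10 + 4·14 + 18)/6 = 84/6 = 14
te_Load testing = (8 + 4·13 + 18)/6 = 78/6 = 13
te_Documentation = (1 + 4·3 + 5)/6 = 18/6 = 3

Forward pass:
ES_Backend dev = 0; EF_Backend dev = 3
ES_Frontend dev = 0; EF_Frontend dev = 14
ES_Database migration = 0; EF_Database migration = 13
ES_Unit tests = 13; EF_Unit tests = 13+10 = 23
ES_Integration tests = max(EF_Backend dev=3, EF_Database migration=13) = 13; EF_Integration tests = 13+9 = 22
ES_Code review = 22; EF_Code review = 22+15 = 37
ES_Security audit = 22; EF_Security audit = 22+11 = 33
ES_Staging deploy = max(EF_Frontend dev=14, EF_Security audit=33) = 33; EF_Staging deploy = 33+14 = 47
ES_Load testing = max(EF_Backend dev=3, EF_Security audit=33) = 33; EF_Load testing = 33+13 = 46
ES_Documentation = max(EF_Backend dev=3, EF_Unit tests=23, EF_Code review=37, EF_Staging deploy=47, EF_Load testing=46) = 47; EF_Documentation = 47+3 = 50
Expected project duration μ = 50 hours. Critical path: Database migration → Integration tests → Security audit → Staging deploy → Documentation.

Backward pass:
LF_Documentation = 50; LS_Documentation = 50−3 = 47
LF_Load testing = LS_Documentation = 47; LS_Load testing = 47−13 = 34
LF_Staging deploy = LS_Documentation = 47; LS_Staging deploy = 47−14 = 33
LF_Security audit = min(LS_Staging deploy=33, LS_Load testing=34) = 33; LS_Security audit = 33−11 = 22
LF_Code review = LS_Documentation = 47; LS_Code review = 47−15 = 32
LF_Integration tests = min(LS_Code review=32, LS_Security audit=22) = 22; LS_Integration tests = 22−9 = 13
LF_Unit tests = LS_Documentation = 47; LS_Unit tests = 47−10 = 37
LF_Database migration = min(LS_Unit tests=37, LS_Integration tests=13) = 13; LS_Database migration = 13−13 = 0
LF_Frontend dev = LS_Staging deploy = 33; LS_Frontend dev = 33−14 = 19
LF_Backend dev = min(LS_Integration tests=13, LS_Load testing=34, LS_Documentation=47) = 13; LS_Backend dev = 13−3 = 10
Slack_Backend dev = LS_Backend dev − ES_Backend dev = 10 − 0 = 10

10 hours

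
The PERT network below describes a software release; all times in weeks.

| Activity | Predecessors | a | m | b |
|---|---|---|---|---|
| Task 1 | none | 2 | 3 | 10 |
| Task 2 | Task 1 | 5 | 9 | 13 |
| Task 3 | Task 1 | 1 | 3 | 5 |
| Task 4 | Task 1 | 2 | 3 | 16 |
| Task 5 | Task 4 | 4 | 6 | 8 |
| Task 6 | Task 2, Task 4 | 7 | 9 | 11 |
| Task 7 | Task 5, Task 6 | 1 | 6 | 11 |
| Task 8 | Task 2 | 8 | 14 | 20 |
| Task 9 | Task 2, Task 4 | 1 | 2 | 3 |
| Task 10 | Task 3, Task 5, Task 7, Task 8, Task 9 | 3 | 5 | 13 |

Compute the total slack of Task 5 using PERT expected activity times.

7 weeks

te_Task 1 = (2 + 4·3 + 10)/6 = 24/6 = 4
te_Task 2 = (5 + 4·9 + 13)/6 = 54/6 = 9
te_Task 3 = (1 + 4·3 + 5)/6 = 18/6 = 3
te_Task 4 = (2 + 4·3 + 16)/6 = 30/6 = 5
te_Task 5 = (4 + 4·6 + 8)/6 = 36/6 = 6
te_Task 6 = (7 + 4·9 + 11)/6 = 54/6 = 9
te_Task 7 = (1 + 4·6 + 11)/6 = 36/6 = 6
te_Task 8 = (8 + 4·14 + 20)/6 = 84/6 = 14
te_Task 9 = (1 + 4·2 + 3)/6 = 12/6 = 2
te_Task 10 = (3 + 4·5 + 13)/6 = 36/6 = 6

Forward pass:
ES_Task 1 = 0; EF_Task 1 = 4
ES_Task 2 = 4; EF_Task 2 = 4+9 = 13
ES_Task 3 = 4; EF_Task 3 = 4+3 = 7
ES_Task 4 = 4; EF_Task 4 = 4+5 = 9
ES_Task 5 = 9; EF_Task 5 = 9+6 = 15
ES_Task 6 = max(EF_Task 2=13, EF_Task 4=9) = 13; EF_Task 6 = 13+9 = 22
ES_Task 7 = max(EF_Task 5=15, EF_Task 6=22) = 22; EF_Task 7 = 22+6 = 28
ES_Task 8 = 13; EF_Task 8 = 13+14 = 27
ES_Task 9 = max(EF_Task 2=13, EF_Task 4=9) = 13; EF_Task 9 = 13+2 = 15
ES_Task 10 = max(EF_Task 3=7, EF_Task 5=15, EF_Task 7=28, EF_Task 8=27, EF_Task 9=15) = 28; EF_Task 10 = 28+6 = 34
Expected project duration μ = 34 weeks. Critical path: Task 1 → Task 2 → Task 6 → Task 7 → Task 10.

Backward pass:
LF_Task 10 = 34; LS_Task 10 = 34−6 = 28
LF_Task 9 = LS_Task 10 = 28; LS_Task 9 = 28−2 = 26
LF_Task 8 = LS_Task 10 = 28; LS_Task 8 = 28−14 = 14
LF_Task 7 = LS_Task 10 = 28; LS_Task 7 = 28−6 = 22
LF_Task 6 = LS_Task 7 = 22; LS_Task 6 = 22−9 = 13
LF_Task 5 = min(LS_Task 7=22, LS_Task 10=28) = 22; LS_Task 5 = 22−6 = 16
LF_Task 4 = min(LS_Task 5=16, LS_Task 6=13, LS_Task 9=26) = 13; LS_Task 4 = 13−5 = 8
LF_Task 3 = LS_Task 10 = 28; LS_Task 3 = 28−3 = 25
LF_Task 2 = min(LS_Task 6=13, LS_Task 8=14, LS_Task 9=26) = 13; LS_Task 2 = 13−9 = 4
LF_Task 1 = min(LS_Task 2=4, LS_Task 3=25, LS_Task 4=8) = 4; LS_Task 1 = 4−4 = 0
Slack_Task 5 = LS_Task 5 − ES_Task 5 = 16 − 9 = 7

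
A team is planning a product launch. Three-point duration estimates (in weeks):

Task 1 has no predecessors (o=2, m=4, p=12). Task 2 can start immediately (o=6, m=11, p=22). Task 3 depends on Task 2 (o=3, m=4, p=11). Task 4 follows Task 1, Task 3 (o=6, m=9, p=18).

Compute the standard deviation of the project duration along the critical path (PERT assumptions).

3.59 weeks

te_Task 1 = (2 + 4·4 + 12)/6 = 30/6 = 5; σ²_Task 1 = ((12−2)/6)² = 2.778
te_Task 2 = (6 + 4·11 + 22)/6 = 72/6 = 12; σ²_Task 2 = ((22−6)/6)² = 7.111
te_Task 3 = (3 + 4·4 + 11)/6 = 30/6 = 5; σ²_Task 3 = ((11−3)/6)² = 1.778
te_Task 4 = (6 + 4·9 + 18)/6 = 60/6 = 10; σ²_Task 4 = ((18−6)/6)² = 4.000

Forward pass:
ES_Task 1 = 0; EF_Task 1 = 5
ES_Task 2 = 0; EF_Task 2 = 12
ES_Task 3 = 12; EF_Task 3 = 12+5 = 17
ES_Task 4 = max(EF_Task 1=5, EF_Task 3=17) = 17; EF_Task 4 = 17+10 = 27
Expected project duration μ = 27 weeks. Critical path: Task 2 → Task 3 → Task 4.

Variance along critical path = 7.111 + 1.778 + 4.000 = 12.889
σ = √12.889 = 3.590 weeks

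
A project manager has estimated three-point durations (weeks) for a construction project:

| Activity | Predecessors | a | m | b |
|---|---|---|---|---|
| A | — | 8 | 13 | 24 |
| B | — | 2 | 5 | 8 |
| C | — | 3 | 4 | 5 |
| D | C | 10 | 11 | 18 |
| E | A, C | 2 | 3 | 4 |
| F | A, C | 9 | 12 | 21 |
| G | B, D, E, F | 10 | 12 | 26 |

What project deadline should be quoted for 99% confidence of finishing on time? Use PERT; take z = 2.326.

50.9 weeks

te_A = (8 + 4·13 + 24)/6 = 84/6 = 14; σ²_A = ((24−8)/6)² = 7.111
te_B = (2 + 4·5 + 8)/6 = 30/6 = 5; σ²_B = ((8−2)/6)² = 1.000
te_C = (3 + 4·4 + 5)/6 = 24/6 = 4; σ²_C = ((5−3)/6)² = 0.111
te_D = (10 + 4·11 + 18)/6 = 72/6 = 12; σ²_D = ((18−10)/6)² = 1.778
te_E = (2 + 4·3 + 4)/6 = 18/6 = 3; σ²_E = ((4−2)/6)² = 0.111
te_F = (9 + 4·12 + 21)/6 = 78/6 = 13; σ²_F = ((21−9)/6)² = 4.000
te_G = (10 + 4·12 + 26)/6 = 84/6 = 14; σ²_G = ((26−10)/6)² = 7.111

Forward pass:
ES_A = 0; EF_A = 14
ES_B = 0; EF_B = 5
ES_C = 0; EF_C = 4
ES_D = 4; EF_D = 4+12 = 16
ES_E = max(EF_A=14, EF_C=4) = 14; EF_E = 14+3 = 17
ES_F = max(EF_A=14, EF_C=4) = 14; EF_F = 14+13 = 27
ES_G = max(EF_B=5, EF_D=16, EF_E=17, EF_F=27) = 27; EF_G = 27+14 = 41
Expected project duration μ = 41 weeks. Critical path: A → F → G.

Variance along critical path = 7.111 + 4.000 + 7.111 = 18.222; σ = 4.269 weeks.
D = μ + z·σ = 41 + 2.326·4.269 = 50.9 weeks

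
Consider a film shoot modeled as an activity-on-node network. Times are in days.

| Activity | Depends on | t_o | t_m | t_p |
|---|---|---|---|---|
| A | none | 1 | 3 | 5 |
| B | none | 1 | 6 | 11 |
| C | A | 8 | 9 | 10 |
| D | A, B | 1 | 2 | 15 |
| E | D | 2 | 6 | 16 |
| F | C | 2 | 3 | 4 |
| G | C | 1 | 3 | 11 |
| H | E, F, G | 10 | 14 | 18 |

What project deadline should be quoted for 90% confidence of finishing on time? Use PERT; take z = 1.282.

36.0 days

te_A = (1 + 4·3 + 5)/6 = 18/6 = 3; σ²_A = ((5−1)/6)² = 0.444
te_B = (1 + 4·6 + 11)/6 = 36/6 = 6; σ²_B = ((11−1)/6)² = 2.778
te_C = (8 + 4·9 + 10)/6 = 54/6 = 9; σ²_C = ((10−8)/6)² = 0.111
te_D = (1 + 4·2 + 15)/6 = 24/6 = 4; σ²_D = ((15−1)/6)² = 5.444
te_E = (2 + 4·6 + 16)/6 = 42/6 = 7; σ²_E = ((16−2)/6)² = 5.444
te_F = (2 + 4·3 + 4)/6 = 18/6 = 3; σ²_F = ((4−2)/6)² = 0.111
te_G = (1 + 4·3 + 11)/6 = 24/6 = 4; σ²_G = ((11−1)/6)² = 2.778
te_H = (10 + 4·14 + 18)/6 = 84/6 = 14; σ²_H = ((18−10)/6)² = 1.778

Forward pass:
ES_A = 0; EF_A = 3
ES_B = 0; EF_B = 6
ES_C = 3; EF_C = 3+9 = 12
ES_D = max(EF_A=3, EF_B=6) = 6; EF_D = 6+4 = 10
ES_E = 10; EF_E = 10+7 = 17
ES_F = 12; EF_F = 12+3 = 15
ES_G = 12; EF_G = 12+4 = 16
ES_H = max(EF_E=17, EF_F=15, EF_G=16) = 17; EF_H = 17+14 = 31
Expected project duration μ = 31 days. Critical path: B → D → E → H.

Variance along critical path = 2.778 + 5.444 + 5.444 + 1.778 = 15.444; σ = 3.930 days.
D = μ + z·σ = 31 + 1.282·3.930 = 36.0 days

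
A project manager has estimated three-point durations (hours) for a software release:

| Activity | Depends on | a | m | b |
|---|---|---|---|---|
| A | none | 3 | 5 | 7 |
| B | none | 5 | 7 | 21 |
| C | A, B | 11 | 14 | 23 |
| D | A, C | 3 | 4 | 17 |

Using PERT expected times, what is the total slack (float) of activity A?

4 hours

te_A = (3 + 4·5 + 7)/6 = 30/6 = 5
te_B = (5 + 4·7 + 21)/6 = 54/6 = 9
te_C = (11 + 4·14 + 23)/6 = 90/6 = 15
te_D = (3 + 4·4 + 17)/6 = 36/6 = 6

Forward pass:
ES_A = 0; EF_A = 5
ES_B = 0; EF_B = 9
ES_C = max(EF_A=5, EF_B=9) = 9; EF_C = 9+15 = 24
ES_D = max(EF_A=5, EF_C=24) = 24; EF_D = 24+6 = 30
Expected project duration μ = 30 hours. Critical path: B → C → D.

Backward pass:
LF_D = 30; LS_D = 30−6 = 24
LF_C = LS_D = 24; LS_C = 24−15 = 9
LF_B = LS_C = 9; LS_B = 9−9 = 0
LF_A = min(LS_C=9, LS_D=24) = 9; LS_A = 9−5 = 4
Slack_A = LS_A − ES_A = 4 − 0 = 4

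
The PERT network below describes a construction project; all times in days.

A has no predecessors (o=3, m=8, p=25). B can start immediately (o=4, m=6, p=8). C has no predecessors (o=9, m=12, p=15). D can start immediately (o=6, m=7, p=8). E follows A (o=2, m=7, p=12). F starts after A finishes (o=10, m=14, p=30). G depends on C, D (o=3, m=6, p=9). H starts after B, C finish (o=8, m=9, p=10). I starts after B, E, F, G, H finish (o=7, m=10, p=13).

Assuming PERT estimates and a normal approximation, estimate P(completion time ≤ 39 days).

te_A = (3 + 4·8 + 25)/6 = 60/6 = 10; σ²_A = ((25−3)/6)² = 13.444
te_B = (4 + 4·6 + 8)/6 = 36/6 = 6; σ²_B = ((8−4)/6)² = 0.444
te_C = (9 + 4·12 + 15)/6 = 72/6 = 12; σ²_C = ((15−9)/6)² = 1.000
te_D = (6 + 4·7 + 8)/6 = 42/6 = 7; σ²_D = ((8−6)/6)² = 0.111
te_E = (2 + 4·7 + 12)/6 = 42/6 = 7; σ²_E = ((12−2)/6)² = 2.778
te_F = (10 + 4·14 + 30)/6 = 96/6 = 16; σ²_F = ((30−10)/6)² = 11.111
te_G = (3 + 4·6 + 9)/6 = 36/6 = 6; σ²_G = ((9−3)/6)² = 1.000
te_H = (8 + 4·9 + 10)/6 = 54/6 = 9; σ²_H = ((10−8)/6)² = 0.111
te_I = (7 + 4·10 + 13)/6 = 60/6 = 10; σ²_I = ((13−7)/6)² = 1.000

Forward pass:
ES_A = 0; EF_A = 10
ES_B = 0; EF_B = 6
ES_C = 0; EF_C = 12
ES_D = 0; EF_D = 7
ES_E = 10; EF_E = 10+7 = 17
ES_F = 10; EF_F = 10+16 = 26
ES_G = max(EF_C=12, EF_D=7) = 12; EF_G = 12+6 = 18
ES_H = max(EF_B=6, EF_C=12) = 12; EF_H = 12+9 = 21
ES_I = max(EF_B=6, EF_E=17, EF_F=26, EF_G=18, EF_H=21) = 26; EF_I = 26+10 = 36
Expected project duration μ = 36 days. Critical path: A → F → I.

Variance along critical path = 13.444 + 11.111 + 1.000 = 25.556; σ = √25.556 = 5.055 days.
Z = (39 − 36) / 5.055 = 0.593
P(T ≤ 39) = Φ(0.593) ≈ 0.724

0.724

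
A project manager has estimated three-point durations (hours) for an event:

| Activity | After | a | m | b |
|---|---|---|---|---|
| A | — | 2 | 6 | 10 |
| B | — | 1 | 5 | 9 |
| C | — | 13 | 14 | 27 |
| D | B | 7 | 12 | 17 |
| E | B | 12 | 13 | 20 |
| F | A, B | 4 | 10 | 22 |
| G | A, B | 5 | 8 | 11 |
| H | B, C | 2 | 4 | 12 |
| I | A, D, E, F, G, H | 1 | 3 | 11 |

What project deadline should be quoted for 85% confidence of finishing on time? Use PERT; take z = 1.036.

te_A = (2 + 4·6 + 10)/6 = 36/6 = 6; σ²_A = ((10−2)/6)² = 1.778
te_B = (1 + 4·5 + 9)/6 = 30/6 = 5; σ²_B = ((9−1)/6)² = 1.778
te_C = (13 + 4·14 + 27)/6 = 96/6 = 16; σ²_C = ((27−13)/6)² = 5.444
te_D = (7 + 4·12 + 17)/6 = 72/6 = 12; σ²_D = ((17−7)/6)² = 2.778
te_E = (12 + 4·13 + 20)/6 = 84/6 = 14; σ²_E = ((20−12)/6)² = 1.778
te_F = (4 + 4·10 + 22)/6 = 66/6 = 11; σ²_F = ((22−4)/6)² = 9.000
te_G = (5 + 4·8 + 11)/6 = 48/6 = 8; σ²_G = ((11−5)/6)² = 1.000
te_H = (2 + 4·4 + 12)/6 = 30/6 = 5; σ²_H = ((12−2)/6)² = 2.778
te_I = (1 + 4·3 + 11)/6 = 24/6 = 4; σ²_I = ((11−1)/6)² = 2.778

Forward pass:
ES_A = 0; EF_A = 6
ES_B = 0; EF_B = 5
ES_C = 0; EF_C = 16
ES_D = 5; EF_D = 5+12 = 17
ES_E = 5; EF_E = 5+14 = 19
ES_F = max(EF_A=6, EF_B=5) = 6; EF_F = 6+11 = 17
ES_G = max(EF_A=6, EF_B=5) = 6; EF_G = 6+8 = 14
ES_H = max(EF_B=5, EF_C=16) = 16; EF_H = 16+5 = 21
ES_I = max(EF_A=6, EF_D=17, EF_E=19, EF_F=17, EF_G=14, EF_H=21) = 21; EF_I = 21+4 = 25
Expected project duration μ = 25 hours. Critical path: C → H → I.

Variance along critical path = 5.444 + 2.778 + 2.778 = 11.000; σ = 3.317 hours.
D = μ + z·σ = 25 + 1.036·3.317 = 28.4 hours

28.4 hours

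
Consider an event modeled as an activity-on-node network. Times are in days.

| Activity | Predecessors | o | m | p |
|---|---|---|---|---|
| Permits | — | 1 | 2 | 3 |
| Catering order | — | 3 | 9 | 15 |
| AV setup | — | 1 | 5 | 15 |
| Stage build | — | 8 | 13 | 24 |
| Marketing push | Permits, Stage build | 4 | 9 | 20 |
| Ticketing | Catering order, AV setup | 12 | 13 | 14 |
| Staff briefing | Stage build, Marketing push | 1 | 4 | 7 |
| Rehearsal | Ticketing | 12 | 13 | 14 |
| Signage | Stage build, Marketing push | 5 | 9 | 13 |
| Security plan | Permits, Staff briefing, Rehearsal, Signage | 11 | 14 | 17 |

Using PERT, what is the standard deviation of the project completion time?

te_Permits = (1 + 4·2 + 3)/6 = 12/6 = 2; σ²_Permits = ((3−1)/6)² = 0.111
te_Catering order = (3 + 4·9 + 15)/6 = 54/6 = 9; σ²_Catering order = ((15−3)/6)² = 4.000
te_AV setup = (1 + 4·5 + 15)/6 = 36/6 = 6; σ²_AV setup = ((15−1)/6)² = 5.444
te_Stage build = (8 + 4·13 + 24)/6 = 84/6 = 14; σ²_Stage build = ((24−8)/6)² = 7.111
te_Marketing push = (4 + 4·9 + 20)/6 = 60/6 = 10; σ²_Marketing push = ((20−4)/6)² = 7.111
te_Ticketing = (12 + 4·13 + 14)/6 = 78/6 = 13; σ²_Ticketing = ((14−12)/6)² = 0.111
te_Staff briefing = (1 + 4·4 + 7)/6 = 24/6 = 4; σ²_Staff briefing = ((7−1)/6)² = 1.000
te_Rehearsal = (12 + 4·13 + 14)/6 = 78/6 = 13; σ²_Rehearsal = ((14−12)/6)² = 0.111
te_Signage = (5 + 4·9 + 13)/6 = 54/6 = 9; σ²_Signage = ((13−5)/6)² = 1.778
te_Security plan = (11 + 4·14 + 17)/6 = 84/6 = 14; σ²_Security plan = ((17−11)/6)² = 1.000

Forward pass:
ES_Permits = 0; EF_Permits = 2
ES_Catering order = 0; EF_Catering order = 9
ES_AV setup = 0; EF_AV setup = 6
ES_Stage build = 0; EF_Stage build = 14
ES_Marketing push = max(EF_Permits=2, EF_Stage build=14) = 14; EF_Marketing push = 14+10 = 24
ES_Ticketing = max(EF_Catering order=9, EF_AV setup=6) = 9; EF_Ticketing = 9+13 = 22
ES_Staff briefing = max(EF_Stage build=14, EF_Marketing push=24) = 24; EF_Staff briefing = 24+4 = 28
ES_Rehearsal = 22; EF_Rehearsal = 22+13 = 35
ES_Signage = max(EF_Stage build=14, EF_Marketing push=24) = 24; EF_Signage = 24+9 = 33
ES_Security plan = max(EF_Permits=2, EF_Staff briefing=28, EF_Rehearsal=35, EF_Signage=33) = 35; EF_Security plan = 35+14 = 49
Expected project duration μ = 49 days. Critical path: Catering order → Ticketing → Rehearsal → Security plan.

Variance along critical path = 4.000 + 0.111 + 0.111 + 1.000 = 5.222
σ = √5.222 = 2.285 days

2.29 days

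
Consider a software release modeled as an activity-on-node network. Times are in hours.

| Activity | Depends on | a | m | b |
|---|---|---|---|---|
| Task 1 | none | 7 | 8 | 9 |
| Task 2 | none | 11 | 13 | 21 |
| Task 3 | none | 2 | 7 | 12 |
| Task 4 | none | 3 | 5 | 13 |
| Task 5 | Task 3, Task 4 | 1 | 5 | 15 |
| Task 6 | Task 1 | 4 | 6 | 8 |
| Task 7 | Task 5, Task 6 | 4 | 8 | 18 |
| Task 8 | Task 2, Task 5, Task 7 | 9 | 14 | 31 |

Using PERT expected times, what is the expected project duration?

te_Task 1 = (7 + 4·8 + 9)/6 = 48/6 = 8
te_Task 2 = (11 + 4·13 + 21)/6 = 84/6 = 14
te_Task 3 = (2 + 4·7 + 12)/6 = 42/6 = 7
te_Task 4 = (3 + 4·5 + 13)/6 = 36/6 = 6
te_Task 5 = (1 + 4·5 + 15)/6 = 36/6 = 6
te_Task 6 = (4 + 4·6 + 8)/6 = 36/6 = 6
te_Task 7 = (4 + 4·8 + 18)/6 = 54/6 = 9
te_Task 8 = (9 + 4·14 + 31)/6 = 96/6 = 16

Forward pass:
ES_Task 1 = 0; EF_Task 1 = 8
ES_Task 2 = 0; EF_Task 2 = 14
ES_Task 3 = 0; EF_Task 3 = 7
ES_Task 4 = 0; EF_Task 4 = 6
ES_Task 5 = max(EF_Task 3=7, EF_Task 4=6) = 7; EF_Task 5 = 7+6 = 13
ES_Task 6 = 8; EF_Task 6 = 8+6 = 14
ES_Task 7 = max(EF_Task 5=13, EF_Task 6=14) = 14; EF_Task 7 = 14+9 = 23
ES_Task 8 = max(EF_Task 2=14, EF_Task 5=13, EF_Task 7=23) = 23; EF_Task 8 = 23+16 = 39
Expected project duration μ = 39 hours. Critical path: Task 1 → Task 6 → Task 7 → Task 8.

39 hours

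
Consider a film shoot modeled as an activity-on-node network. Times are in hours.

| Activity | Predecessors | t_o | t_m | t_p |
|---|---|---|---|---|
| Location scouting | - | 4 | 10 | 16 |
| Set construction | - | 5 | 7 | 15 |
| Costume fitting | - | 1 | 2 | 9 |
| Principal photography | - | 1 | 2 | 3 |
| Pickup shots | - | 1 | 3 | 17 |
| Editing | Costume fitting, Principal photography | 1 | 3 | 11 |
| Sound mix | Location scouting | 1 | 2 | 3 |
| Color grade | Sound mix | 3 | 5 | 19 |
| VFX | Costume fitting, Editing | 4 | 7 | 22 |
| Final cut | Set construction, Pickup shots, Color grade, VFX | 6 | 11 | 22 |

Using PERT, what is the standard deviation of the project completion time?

4.28 hours

te_Location scouting = (4 + 4·10 + 16)/6 = 60/6 = 10; σ²_Location scouting = ((16−4)/6)² = 4.000
te_Set construction = (5 + 4·7 + 15)/6 = 48/6 = 8; σ²_Set construction = ((15−5)/6)² = 2.778
te_Costume fitting = (1 + 4·2 + 9)/6 = 18/6 = 3; σ²_Costume fitting = ((9−1)/6)² = 1.778
te_Principal photography = (1 + 4·2 + 3)/6 = 12/6 = 2; σ²_Principal photography = ((3−1)/6)² = 0.111
te_Pickup shots = (1 + 4·3 + 17)/6 = 30/6 = 5; σ²_Pickup shots = ((17−1)/6)² = 7.111
te_Editing = (1 + 4·3 + 11)/6 = 24/6 = 4; σ²_Editing = ((11−1)/6)² = 2.778
te_Sound mix = (1 + 4·2 + 3)/6 = 12/6 = 2; σ²_Sound mix = ((3−1)/6)² = 0.111
te_Color grade = (3 + 4·5 + 19)/6 = 42/6 = 7; σ²_Color grade = ((19−3)/6)² = 7.111
te_VFX = (4 + 4·7 + 22)/6 = 54/6 = 9; σ²_VFX = ((22−4)/6)² = 9.000
te_Final cut = (6 + 4·11 + 22)/6 = 72/6 = 12; σ²_Final cut = ((22−6)/6)² = 7.111

Forward pass:
ES_Location scouting = 0; EF_Location scouting = 10
ES_Set construction = 0; EF_Set construction = 8
ES_Costume fitting = 0; EF_Costume fitting = 3
ES_Principal photography = 0; EF_Principal photography = 2
ES_Pickup shots = 0; EF_Pickup shots = 5
ES_Editing = max(EF_Costume fitting=3, EF_Principal photography=2) = 3; EF_Editing = 3+4 = 7
ES_Sound mix = 10; EF_Sound mix = 10+2 = 12
ES_Color grade = 12; EF_Color grade = 12+7 = 19
ES_VFX = max(EF_Costume fitting=3, EF_Editing=7) = 7; EF_VFX = 7+9 = 16
ES_Final cut = max(EF_Set construction=8, EF_Pickup shots=5, EF_Color grade=19, EF_VFX=16) = 19; EF_Final cut = 19+12 = 31
Expected project duration μ = 31 hours. Critical path: Location scouting → Sound mix → Color grade → Final cut.

Variance along critical path = 4.000 + 0.111 + 7.111 + 7.111 = 18.333
σ = √18.333 = 4.282 hours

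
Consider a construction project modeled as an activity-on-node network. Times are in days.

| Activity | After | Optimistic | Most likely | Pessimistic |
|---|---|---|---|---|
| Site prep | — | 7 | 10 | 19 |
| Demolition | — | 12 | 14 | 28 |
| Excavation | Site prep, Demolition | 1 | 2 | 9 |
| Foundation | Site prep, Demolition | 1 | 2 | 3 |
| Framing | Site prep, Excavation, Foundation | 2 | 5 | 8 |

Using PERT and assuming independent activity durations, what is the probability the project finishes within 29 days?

0.944

te_Site prep = (7 + 4·10 + 19)/6 = 66/6 = 11; σ²_Site prep = ((19−7)/6)² = 4.000
te_Demolition = (12 + 4·14 + 28)/6 = 96/6 = 16; σ²_Demolition = ((28−12)/6)² = 7.111
te_Excavation = (1 + 4·2 + 9)/6 = 18/6 = 3; σ²_Excavation = ((9−1)/6)² = 1.778
te_Foundation = (1 + 4·2 + 3)/6 = 12/6 = 2; σ²_Foundation = ((3−1)/6)² = 0.111
te_Framing = (2 + 4·5 + 8)/6 = 30/6 = 5; σ²_Framing = ((8−2)/6)² = 1.000

Forward pass:
ES_Site prep = 0; EF_Site prep = 11
ES_Demolition = 0; EF_Demolition = 16
ES_Excavation = max(EF_Site prep=11, EF_Demolition=16) = 16; EF_Excavation = 16+3 = 19
ES_Foundation = max(EF_Site prep=11, EF_Demolition=16) = 16; EF_Foundation = 16+2 = 18
ES_Framing = max(EF_Site prep=11, EF_Excavation=19, EF_Foundation=18) = 19; EF_Framing = 19+5 = 24
Expected project duration μ = 24 days. Critical path: Demolition → Excavation → Framing.

Variance along critical path = 7.111 + 1.778 + 1.000 = 9.889; σ = √9.889 = 3.145 days.
Z = (29 − 24) / 3.145 = 1.590
P(T ≤ 29) = Φ(1.590) ≈ 0.944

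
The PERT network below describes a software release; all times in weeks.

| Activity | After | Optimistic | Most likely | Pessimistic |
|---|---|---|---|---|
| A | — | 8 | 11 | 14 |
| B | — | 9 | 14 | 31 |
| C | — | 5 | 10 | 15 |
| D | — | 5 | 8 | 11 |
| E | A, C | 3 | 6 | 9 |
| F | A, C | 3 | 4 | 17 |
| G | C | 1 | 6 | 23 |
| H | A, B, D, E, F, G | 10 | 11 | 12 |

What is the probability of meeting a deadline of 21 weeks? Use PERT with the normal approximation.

0.024

te_A = (8 + 4·11 + 14)/6 = 66/6 = 11; σ²_A = ((14−8)/6)² = 1.000
te_B = (9 + 4·14 + 31)/6 = 96/6 = 16; σ²_B = ((31−9)/6)² = 13.444
te_C = (5 + 4·10 + 15)/6 = 60/6 = 10; σ²_C = ((15−5)/6)² = 2.778
te_D = (5 + 4·8 + 11)/6 = 48/6 = 8; σ²_D = ((11−5)/6)² = 1.000
te_E = (3 + 4·6 + 9)/6 = 36/6 = 6; σ²_E = ((9−3)/6)² = 1.000
te_F = (3 + 4·4 + 17)/6 = 36/6 = 6; σ²_F = ((17−3)/6)² = 5.444
te_G = (1 + 4·6 + 23)/6 = 48/6 = 8; σ²_G = ((23−1)/6)² = 13.444
te_H = (10 + 4·11 + 12)/6 = 66/6 = 11; σ²_H = ((12−10)/6)² = 0.111

Forward pass:
ES_A = 0; EF_A = 11
ES_B = 0; EF_B = 16
ES_C = 0; EF_C = 10
ES_D = 0; EF_D = 8
ES_E = max(EF_A=11, EF_C=10) = 11; EF_E = 11+6 = 17
ES_F = max(EF_A=11, EF_C=10) = 11; EF_F = 11+6 = 17
ES_G = 10; EF_G = 10+8 = 18
ES_H = max(EF_A=11, EF_B=16, EF_D=8, EF_E=17, EF_F=17, EF_G=18) = 18; EF_H = 18+11 = 29
Expected project duration μ = 29 weeks. Critical path: C → G → H.

Variance along critical path = 2.778 + 13.444 + 0.111 = 16.333; σ = √16.333 = 4.041 weeks.
Z = (21 − 29) / 4.041 = -1.979
P(T ≤ 21) = Φ(-1.979) ≈ 0.024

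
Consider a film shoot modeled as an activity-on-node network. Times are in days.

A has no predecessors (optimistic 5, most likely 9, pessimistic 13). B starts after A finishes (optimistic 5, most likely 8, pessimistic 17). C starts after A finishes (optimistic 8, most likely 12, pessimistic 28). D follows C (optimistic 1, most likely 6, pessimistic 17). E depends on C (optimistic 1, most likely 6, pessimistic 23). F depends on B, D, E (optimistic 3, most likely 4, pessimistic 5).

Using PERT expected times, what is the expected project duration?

35 days

te_A = (5 + 4·9 + 13)/6 = 54/6 = 9
te_B = (5 + 4·8 + 17)/6 = 54/6 = 9
te_C = (8 + 4·12 + 28)/6 = 84/6 = 14
te_D = (1 + 4·6 + 17)/6 = 42/6 = 7
te_E = (1 + 4·6 + 23)/6 = 48/6 = 8
te_F = (3 + 4·4 + 5)/6 = 24/6 = 4

Forward pass:
ES_A = 0; EF_A = 9
ES_B = 9; EF_B = 9+9 = 18
ES_C = 9; EF_C = 9+14 = 23
ES_D = 23; EF_D = 23+7 = 30
ES_E = 23; EF_E = 23+8 = 31
ES_F = max(EF_B=18, EF_D=30, EF_E=31) = 31; EF_F = 31+4 = 35
Expected project duration μ = 35 days. Critical path: A → C → E → F.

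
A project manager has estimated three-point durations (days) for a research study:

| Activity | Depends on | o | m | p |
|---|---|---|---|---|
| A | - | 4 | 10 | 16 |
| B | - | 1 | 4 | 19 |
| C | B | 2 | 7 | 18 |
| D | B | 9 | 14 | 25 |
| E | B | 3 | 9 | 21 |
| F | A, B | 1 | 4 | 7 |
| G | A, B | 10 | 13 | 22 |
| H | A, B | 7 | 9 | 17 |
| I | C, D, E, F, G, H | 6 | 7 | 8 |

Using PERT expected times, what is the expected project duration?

te_A = (4 + 4·10 + 16)/6 = 60/6 = 10
te_B = (1 + 4·4 + 19)/6 = 36/6 = 6
te_C = (2 + 4·7 + 18)/6 = 48/6 = 8
te_D = (9 + 4·14 + 25)/6 = 90/6 = 15
te_E = (3 + 4·9 + 21)/6 = 60/6 = 10
te_F = (1 + 4·4 + 7)/6 = 24/6 = 4
te_G = (10 + 4·13 + 22)/6 = 84/6 = 14
te_H = (7 + 4·9 + 17)/6 = 60/6 = 10
te_I = (6 + 4·7 + 8)/6 = 42/6 = 7

Forward pass:
ES_A = 0; EF_A = 10
ES_B = 0; EF_B = 6
ES_C = 6; EF_C = 6+8 = 14
ES_D = 6; EF_D = 6+15 = 21
ES_E = 6; EF_E = 6+10 = 16
ES_F = max(EF_A=10, EF_B=6) = 10; EF_F = 10+4 = 14
ES_G = max(EF_A=10, EF_B=6) = 10; EF_G = 10+14 = 24
ES_H = max(EF_A=10, EF_B=6) = 10; EF_H = 10+10 = 20
ES_I = max(EF_C=14, EF_D=21, EF_E=16, EF_F=14, EF_G=24, EF_H=20) = 24; EF_I = 24+7 = 31
Expected project duration μ = 31 days. Critical path: A → G → I.

31 days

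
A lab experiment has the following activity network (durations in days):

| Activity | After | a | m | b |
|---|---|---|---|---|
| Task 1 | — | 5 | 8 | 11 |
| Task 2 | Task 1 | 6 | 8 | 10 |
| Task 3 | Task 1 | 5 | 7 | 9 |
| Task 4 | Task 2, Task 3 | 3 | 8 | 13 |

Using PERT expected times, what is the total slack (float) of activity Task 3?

te_Task 1 = (5 + 4·8 + 11)/6 = 48/6 = 8
te_Task 2 = (6 + 4·8 + 10)/6 = 48/6 = 8
te_Task 3 = (5 + 4·7 + 9)/6 = 42/6 = 7
te_Task 4 = (3 + 4·8 + 13)/6 = 48/6 = 8

Forward pass:
ES_Task 1 = 0; EF_Task 1 = 8
ES_Task 2 = 8; EF_Task 2 = 8+8 = 16
ES_Task 3 = 8; EF_Task 3 = 8+7 = 15
ES_Task 4 = max(EF_Task 2=16, EF_Task 3=15) = 16; EF_Task 4 = 16+8 = 24
Expected project duration μ = 24 days. Critical path: Task 1 → Task 2 → Task 4.

Backward pass:
LF_Task 4 = 24; LS_Task 4 = 24−8 = 16
LF_Task 3 = LS_Task 4 = 16; LS_Task 3 = 16−7 = 9
LF_Task 2 = LS_Task 4 = 16; LS_Task 2 = 16−8 = 8
LF_Task 1 = min(LS_Task 2=8, LS_Task 3=9) = 8; LS_Task 1 = 8−8 = 0
Slack_Task 3 = LS_Task 3 − ES_Task 3 = 9 − 8 = 1

1 days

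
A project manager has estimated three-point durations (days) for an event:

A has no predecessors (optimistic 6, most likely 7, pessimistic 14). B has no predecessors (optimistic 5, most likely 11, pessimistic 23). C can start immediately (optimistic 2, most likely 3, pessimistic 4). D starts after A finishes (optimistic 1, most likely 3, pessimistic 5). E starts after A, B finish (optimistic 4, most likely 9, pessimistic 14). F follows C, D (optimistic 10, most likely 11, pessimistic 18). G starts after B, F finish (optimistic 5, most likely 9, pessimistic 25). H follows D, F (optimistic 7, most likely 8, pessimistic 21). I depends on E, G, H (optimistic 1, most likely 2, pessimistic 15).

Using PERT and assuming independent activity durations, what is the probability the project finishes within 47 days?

0.976

te_A = (6 + 4·7 + 14)/6 = 48/6 = 8; σ²_A = ((14−6)/6)² = 1.778
te_B = (5 + 4·11 + 23)/6 = 72/6 = 12; σ²_B = ((23−5)/6)² = 9.000
te_C = (2 + 4·3 + 4)/6 = 18/6 = 3; σ²_C = ((4−2)/6)² = 0.111
te_D = (1 + 4·3 + 5)/6 = 18/6 = 3; σ²_D = ((5−1)/6)² = 0.444
te_E = (4 + 4·9 + 14)/6 = 54/6 = 9; σ²_E = ((14−4)/6)² = 2.778
te_F = (10 + 4·11 + 18)/6 = 72/6 = 12; σ²_F = ((18−10)/6)² = 1.778
te_G = (5 + 4·9 + 25)/6 = 66/6 = 11; σ²_G = ((25−5)/6)² = 11.111
te_H = (7 + 4·8 + 21)/6 = 60/6 = 10; σ²_H = ((21−7)/6)² = 5.444
te_I = (1 + 4·2 + 15)/6 = 24/6 = 4; σ²_I = ((15−1)/6)² = 5.444

Forward pass:
ES_A = 0; EF_A = 8
ES_B = 0; EF_B = 12
ES_C = 0; EF_C = 3
ES_D = 8; EF_D = 8+3 = 11
ES_E = max(EF_A=8, EF_B=12) = 12; EF_E = 12+9 = 21
ES_F = max(EF_C=3, EF_D=11) = 11; EF_F = 11+12 = 23
ES_G = max(EF_B=12, EF_F=23) = 23; EF_G = 23+11 = 34
ES_H = max(EF_D=11, EF_F=23) = 23; EF_H = 23+10 = 33
ES_I = max(EF_E=21, EF_G=34, EF_H=33) = 34; EF_I = 34+4 = 38
Expected project duration μ = 38 days. Critical path: A → D → F → G → I.

Variance along critical path = 1.778 + 0.444 + 1.778 + 11.111 + 5.444 = 20.556; σ = √20.556 = 4.534 days.
Z = (47 − 38) / 4.534 = 1.985
P(T ≤ 47) = Φ(1.985) ≈ 0.976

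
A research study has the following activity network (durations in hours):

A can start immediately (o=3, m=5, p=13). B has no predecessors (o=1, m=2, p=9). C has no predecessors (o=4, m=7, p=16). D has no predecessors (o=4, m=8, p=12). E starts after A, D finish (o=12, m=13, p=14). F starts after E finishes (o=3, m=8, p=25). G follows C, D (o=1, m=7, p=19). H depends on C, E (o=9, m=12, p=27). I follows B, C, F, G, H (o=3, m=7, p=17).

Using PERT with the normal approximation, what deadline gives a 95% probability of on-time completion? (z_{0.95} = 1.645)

49.6 hours

te_A = (3 + 4·5 + 13)/6 = 36/6 = 6; σ²_A = ((13−3)/6)² = 2.778
te_B = (1 + 4·2 + 9)/6 = 18/6 = 3; σ²_B = ((9−1)/6)² = 1.778
te_C = (4 + 4·7 + 16)/6 = 48/6 = 8; σ²_C = ((16−4)/6)² = 4.000
te_D = (4 + 4·8 + 12)/6 = 48/6 = 8; σ²_D = ((12−4)/6)² = 1.778
te_E = (12 + 4·13 + 14)/6 = 78/6 = 13; σ²_E = ((14−12)/6)² = 0.111
te_F = (3 + 4·8 + 25)/6 = 60/6 = 10; σ²_F = ((25−3)/6)² = 13.444
te_G = (1 + 4·7 + 19)/6 = 48/6 = 8; σ²_G = ((19−1)/6)² = 9.000
te_H = (9 + 4·12 + 27)/6 = 84/6 = 14; σ²_H = ((27−9)/6)² = 9.000
te_I = (3 + 4·7 + 17)/6 = 48/6 = 8; σ²_I = ((17−3)/6)² = 5.444

Forward pass:
ES_A = 0; EF_A = 6
ES_B = 0; EF_B = 3
ES_C = 0; EF_C = 8
ES_D = 0; EF_D = 8
ES_E = max(EF_A=6, EF_D=8) = 8; EF_E = 8+13 = 21
ES_F = 21; EF_F = 21+10 = 31
ES_G = max(EF_C=8, EF_D=8) = 8; EF_G = 8+8 = 16
ES_H = max(EF_C=8, EF_E=21) = 21; EF_H = 21+14 = 35
ES_I = max(EF_B=3, EF_C=8, EF_F=31, EF_G=16, EF_H=35) = 35; EF_I = 35+8 = 43
Expected project duration μ = 43 hours. Critical path: D → E → H → I.

Variance along critical path = 1.778 + 0.111 + 9.000 + 5.444 = 16.333; σ = 4.041 hours.
D = μ + z·σ = 43 + 1.645·4.041 = 49.6 hours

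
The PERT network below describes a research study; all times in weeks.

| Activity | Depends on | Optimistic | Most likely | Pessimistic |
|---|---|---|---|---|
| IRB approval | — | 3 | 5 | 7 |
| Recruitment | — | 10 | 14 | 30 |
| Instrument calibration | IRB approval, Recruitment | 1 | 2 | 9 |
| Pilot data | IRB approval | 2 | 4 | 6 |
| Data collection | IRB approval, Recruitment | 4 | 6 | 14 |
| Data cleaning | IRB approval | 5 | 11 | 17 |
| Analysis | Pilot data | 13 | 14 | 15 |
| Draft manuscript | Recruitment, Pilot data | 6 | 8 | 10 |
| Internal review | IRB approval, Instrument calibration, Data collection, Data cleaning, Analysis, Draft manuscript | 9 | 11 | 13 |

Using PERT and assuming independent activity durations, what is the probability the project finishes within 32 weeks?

te_IRB approval = (3 + 4·5 + 7)/6 = 30/6 = 5; σ²_IRB approval = ((7−3)/6)² = 0.444
te_Recruitment = (10 + 4·14 + 30)/6 = 96/6 = 16; σ²_Recruitment = ((30−10)/6)² = 11.111
te_Instrument calibration = (1 + 4·2 + 9)/6 = 18/6 = 3; σ²_Instrument calibration = ((9−1)/6)² = 1.778
te_Pilot data = (2 + 4·4 + 6)/6 = 24/6 = 4; σ²_Pilot data = ((6−2)/6)² = 0.444
te_Data collection = (4 + 4·6 + 14)/6 = 42/6 = 7; σ²_Data collection = ((14−4)/6)² = 2.778
te_Data cleaning = (5 + 4·11 + 17)/6 = 66/6 = 11; σ²_Data cleaning = ((17−5)/6)² = 4.000
te_Analysis = (13 + 4·14 + 15)/6 = 84/6 = 14; σ²_Analysis = ((15−13)/6)² = 0.111
te_Draft manuscript = (6 + 4·8 + 10)/6 = 48/6 = 8; σ²_Draft manuscript = ((10−6)/6)² = 0.444
te_Internal review = (9 + 4·11 + 13)/6 = 66/6 = 11; σ²_Internal review = ((13−9)/6)² = 0.444

Forward pass:
ES_IRB approval = 0; EF_IRB approval = 5
ES_Recruitment = 0; EF_Recruitment = 16
ES_Instrument calibration = max(EF_IRB approval=5, EF_Recruitment=16) = 16; EF_Instrument calibration = 16+3 = 19
ES_Pilot data = 5; EF_Pilot data = 5+4 = 9
ES_Data collection = max(EF_IRB approval=5, EF_Recruitment=16) = 16; EF_Data collection = 16+7 = 23
ES_Data cleaning = 5; EF_Data cleaning = 5+11 = 16
ES_Analysis = 9; EF_Analysis = 9+14 = 23
ES_Draft manuscript = max(EF_Recruitment=16, EF_Pilot data=9) = 16; EF_Draft manuscript = 16+8 = 24
ES_Internal review = max(EF_IRB approval=5, EF_Instrument calibration=19, EF_Data collection=23, EF_Data cleaning=16, EF_Analysis=23, EF_Draft manuscript=24) = 24; EF_Internal review = 24+11 = 35
Expected project duration μ = 35 weeks. Critical path: Recruitment → Draft manuscript → Internal review.

Variance along critical path = 11.111 + 0.444 + 0.444 = 12.000; σ = √12.000 = 3.464 weeks.
Z = (32 − 35) / 3.464 = -0.866
P(T ≤ 32) = Φ(-0.866) ≈ 0.193

0.193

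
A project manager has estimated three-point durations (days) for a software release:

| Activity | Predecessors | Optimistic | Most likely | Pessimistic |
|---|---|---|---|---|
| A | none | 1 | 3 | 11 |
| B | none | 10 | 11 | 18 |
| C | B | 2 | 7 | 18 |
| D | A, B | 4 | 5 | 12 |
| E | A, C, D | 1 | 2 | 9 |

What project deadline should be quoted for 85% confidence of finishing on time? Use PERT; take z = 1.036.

te_A = (1 + 4·3 + 11)/6 = 24/6 = 4; σ²_A = ((11−1)/6)² = 2.778
te_B = (10 + 4·11 + 18)/6 = 72/6 = 12; σ²_B = ((18−10)/6)² = 1.778
te_C = (2 + 4·7 + 18)/6 = 48/6 = 8; σ²_C = ((18−2)/6)² = 7.111
te_D = (4 + 4·5 + 12)/6 = 36/6 = 6; σ²_D = ((12−4)/6)² = 1.778
te_E = (1 + 4·2 + 9)/6 = 18/6 = 3; σ²_E = ((9−1)/6)² = 1.778

Forward pass:
ES_A = 0; EF_A = 4
ES_B = 0; EF_B = 12
ES_C = 12; EF_C = 12+8 = 20
ES_D = max(EF_A=4, EF_B=12) = 12; EF_D = 12+6 = 18
ES_E = max(EF_A=4, EF_C=20, EF_D=18) = 20; EF_E = 20+3 = 23
Expected project duration μ = 23 days. Critical path: B → C → E.

Variance along critical path = 1.778 + 7.111 + 1.778 = 10.667; σ = 3.266 days.
D = μ + z·σ = 23 + 1.036·3.266 = 26.4 days

26.4 days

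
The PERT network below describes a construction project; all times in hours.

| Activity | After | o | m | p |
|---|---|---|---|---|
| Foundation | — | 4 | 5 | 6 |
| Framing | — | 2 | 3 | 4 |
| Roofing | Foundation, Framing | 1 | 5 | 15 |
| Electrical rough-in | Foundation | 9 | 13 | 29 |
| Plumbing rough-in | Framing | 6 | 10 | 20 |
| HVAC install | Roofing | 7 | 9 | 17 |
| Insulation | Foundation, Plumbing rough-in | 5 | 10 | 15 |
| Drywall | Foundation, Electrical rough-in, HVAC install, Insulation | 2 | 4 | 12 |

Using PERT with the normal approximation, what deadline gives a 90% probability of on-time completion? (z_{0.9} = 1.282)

33.3 hours

te_Foundation = (4 + 4·5 + 6)/6 = 30/6 = 5; σ²_Foundation = ((6−4)/6)² = 0.111
te_Framing = (2 + 4·3 + 4)/6 = 18/6 = 3; σ²_Framing = ((4−2)/6)² = 0.111
te_Roofing = (1 + 4·5 + 15)/6 = 36/6 = 6; σ²_Roofing = ((15−1)/6)² = 5.444
te_Electrical rough-in = (9 + 4·13 + 29)/6 = 90/6 = 15; σ²_Electrical rough-in = ((29−9)/6)² = 11.111
te_Plumbing rough-in = (6 + 4·10 + 20)/6 = 66/6 = 11; σ²_Plumbing rough-in = ((20−6)/6)² = 5.444
te_HVAC install = (7 + 4·9 + 17)/6 = 60/6 = 10; σ²_HVAC install = ((17−7)/6)² = 2.778
te_Insulation = (5 + 4·10 + 15)/6 = 60/6 = 10; σ²_Insulation = ((15−5)/6)² = 2.778
te_Drywall = (2 + 4·4 + 12)/6 = 30/6 = 5; σ²_Drywall = ((12−2)/6)² = 2.778

Forward pass:
ES_Foundation = 0; EF_Foundation = 5
ES_Framing = 0; EF_Framing = 3
ES_Roofing = max(EF_Foundation=5, EF_Framing=3) = 5; EF_Roofing = 5+6 = 11
ES_Electrical rough-in = 5; EF_Electrical rough-in = 5+15 = 20
ES_Plumbing rough-in = 3; EF_Plumbing rough-in = 3+11 = 14
ES_HVAC install = 11; EF_HVAC install = 11+10 = 21
ES_Insulation = max(EF_Foundation=5, EF_Plumbing rough-in=14) = 14; EF_Insulation = 14+10 = 24
ES_Drywall = max(EF_Foundation=5, EF_Electrical rough-in=20, EF_HVAC install=21, EF_Insulation=24) = 24; EF_Drywall = 24+5 = 29
Expected project duration μ = 29 hours. Critical path: Framing → Plumbing rough-in → Insulation → Drywall.

Variance along critical path = 0.111 + 5.444 + 2.778 + 2.778 = 11.111; σ = 3.333 hours.
D = μ + z·σ = 29 + 1.282·3.333 = 33.3 hours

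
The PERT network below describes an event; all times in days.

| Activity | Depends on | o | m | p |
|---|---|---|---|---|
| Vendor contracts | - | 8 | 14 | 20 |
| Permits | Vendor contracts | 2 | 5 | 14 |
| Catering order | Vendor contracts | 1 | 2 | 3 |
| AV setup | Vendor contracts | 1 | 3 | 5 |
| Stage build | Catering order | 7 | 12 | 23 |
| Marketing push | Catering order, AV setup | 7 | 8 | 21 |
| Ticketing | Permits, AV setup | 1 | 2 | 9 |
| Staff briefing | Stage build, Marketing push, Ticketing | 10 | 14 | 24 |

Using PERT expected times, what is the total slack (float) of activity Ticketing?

6 days

te_Vendor contracts = (8 + 4·14 + 20)/6 = 84/6 = 14
te_Permits = (2 + 4·5 + 14)/6 = 36/6 = 6
te_Catering order = (1 + 4·2 + 3)/6 = 12/6 = 2
te_AV setup = (1 + 4·3 + 5)/6 = 18/6 = 3
te_Stage build = (7 + 4·12 + 23)/6 = 78/6 = 13
te_Marketing push = (7 + 4·8 + 21)/6 = 60/6 = 10
te_Ticketing = (1 + 4·2 + 9)/6 = 18/6 = 3
te_Staff briefing = (10 + 4·14 + 24)/6 = 90/6 = 15

Forward pass:
ES_Vendor contracts = 0; EF_Vendor contracts = 14
ES_Permits = 14; EF_Permits = 14+6 = 20
ES_Catering order = 14; EF_Catering order = 14+2 = 16
ES_AV setup = 14; EF_AV setup = 14+3 = 17
ES_Stage build = 16; EF_Stage build = 16+13 = 29
ES_Marketing push = max(EF_Catering order=16, EF_AV setup=17) = 17; EF_Marketing push = 17+10 = 27
ES_Ticketing = max(EF_Permits=20, EF_AV setup=17) = 20; EF_Ticketing = 20+3 = 23
ES_Staff briefing = max(EF_Stage build=29, EF_Marketing push=27, EF_Ticketing=23) = 29; EF_Staff briefing = 29+15 = 44
Expected project duration μ = 44 days. Critical path: Vendor contracts → Catering order → Stage build → Staff briefing.

Backward pass:
LF_Staff briefing = 44; LS_Staff briefing = 44−15 = 29
LF_Ticketing = LS_Staff briefing = 29; LS_Ticketing = 29−3 = 26
LF_Marketing push = LS_Staff briefing = 29; LS_Marketing push = 29−10 = 19
LF_Stage build = LS_Staff briefing = 29; LS_Stage build = 29−13 = 16
LF_AV setup = min(LS_Marketing push=19, LS_Ticketing=26) = 19; LS_AV setup = 19−3 = 16
LF_Catering order = min(LS_Stage build=16, LS_Marketing push=19) = 16; LS_Catering order = 16−2 = 14
LF_Permits = LS_Ticketing = 26; LS_Permits = 26−6 = 20
LF_Vendor contracts = min(LS_Permits=20, LS_Catering order=14, LS_AV setup=16) = 14; LS_Vendor contracts = 14−14 = 0
Slack_Ticketing = LS_Ticketing − ES_Ticketing = 26 − 20 = 6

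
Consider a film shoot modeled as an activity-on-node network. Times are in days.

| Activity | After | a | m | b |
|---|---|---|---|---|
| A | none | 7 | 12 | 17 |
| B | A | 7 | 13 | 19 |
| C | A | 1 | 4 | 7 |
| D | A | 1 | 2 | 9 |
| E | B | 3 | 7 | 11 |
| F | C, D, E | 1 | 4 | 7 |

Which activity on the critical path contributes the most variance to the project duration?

B

te_A = (7 + 4·12 + 17)/6 = 72/6 = 12; σ²_A = ((17−7)/6)² = 2.778
te_B = (7 + 4·13 + 19)/6 = 78/6 = 13; σ²_B = ((19−7)/6)² = 4.000
te_C = (1 + 4·4 + 7)/6 = 24/6 = 4; σ²_C = ((7−1)/6)² = 1.000
te_D = (1 + 4·2 + 9)/6 = 18/6 = 3; σ²_D = ((9−1)/6)² = 1.778
te_E = (3 + 4·7 + 11)/6 = 42/6 = 7; σ²_E = ((11−3)/6)² = 1.778
te_F = (1 + 4·4 + 7)/6 = 24/6 = 4; σ²_F = ((7−1)/6)² = 1.000

Forward pass:
ES_A = 0; EF_A = 12
ES_B = 12; EF_B = 12+13 = 25
ES_C = 12; EF_C = 12+4 = 16
ES_D = 12; EF_D = 12+3 = 15
ES_E = 25; EF_E = 25+7 = 32
ES_F = max(EF_C=16, EF_D=15, EF_E=32) = 32; EF_F = 32+4 = 36
Expected project duration μ = 36 days. Critical path: A → B → E → F.

Variances on critical path: σ²_A=2.778, σ²_B=4.000, σ²_E=1.778, σ²_F=1.000.
Largest is σ²_B = 4.000.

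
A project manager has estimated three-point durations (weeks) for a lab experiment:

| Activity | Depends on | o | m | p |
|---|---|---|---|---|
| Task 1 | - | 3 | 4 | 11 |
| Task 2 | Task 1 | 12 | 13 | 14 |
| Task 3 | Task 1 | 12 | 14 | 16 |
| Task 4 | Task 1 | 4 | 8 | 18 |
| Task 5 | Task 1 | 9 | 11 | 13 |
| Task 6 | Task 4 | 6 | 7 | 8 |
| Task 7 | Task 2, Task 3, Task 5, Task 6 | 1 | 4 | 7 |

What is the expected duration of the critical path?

te_Task 1 = (3 + 4·4 + 11)/6 = 30/6 = 5
te_Task 2 = (12 + 4·13 + 14)/6 = 78/6 = 13
te_Task 3 = (12 + 4·14 + 16)/6 = 84/6 = 14
te_Task 4 = (4 + 4·8 + 18)/6 = 54/6 = 9
te_Task 5 = (9 + 4·11 + 13)/6 = 66/6 = 11
te_Task 6 = (6 + 4·7 + 8)/6 = 42/6 = 7
te_Task 7 = (1 + 4·4 + 7)/6 = 24/6 = 4

Forward pass:
ES_Task 1 = 0; EF_Task 1 = 5
ES_Task 2 = 5; EF_Task 2 = 5+13 = 18
ES_Task 3 = 5; EF_Task 3 = 5+14 = 19
ES_Task 4 = 5; EF_Task 4 = 5+9 = 14
ES_Task 5 = 5; EF_Task 5 = 5+11 = 16
ES_Task 6 = 14; EF_Task 6 = 14+7 = 21
ES_Task 7 = max(EF_Task 2=18, EF_Task 3=19, EF_Task 5=16, EF_Task 6=21) = 21; EF_Task 7 = 21+4 = 25
Expected project duration μ = 25 weeks. Critical path: Task 1 → Task 4 → Task 6 → Task 7.

25 weeks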